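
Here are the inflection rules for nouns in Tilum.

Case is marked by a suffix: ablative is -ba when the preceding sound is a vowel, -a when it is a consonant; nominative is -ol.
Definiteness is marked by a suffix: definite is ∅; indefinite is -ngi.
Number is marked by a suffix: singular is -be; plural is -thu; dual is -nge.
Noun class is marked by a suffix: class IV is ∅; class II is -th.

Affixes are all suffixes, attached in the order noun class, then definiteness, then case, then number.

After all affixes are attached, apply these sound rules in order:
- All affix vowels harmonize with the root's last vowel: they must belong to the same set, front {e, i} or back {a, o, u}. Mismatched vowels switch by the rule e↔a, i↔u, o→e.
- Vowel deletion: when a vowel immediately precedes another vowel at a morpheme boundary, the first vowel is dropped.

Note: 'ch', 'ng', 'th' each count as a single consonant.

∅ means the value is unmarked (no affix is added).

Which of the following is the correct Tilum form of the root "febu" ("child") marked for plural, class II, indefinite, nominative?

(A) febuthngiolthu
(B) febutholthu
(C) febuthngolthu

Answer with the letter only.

C

Attach noun class class II -th → febuth.
Attach definiteness indefinite -ngi → febuthngi.
Attach case nominative -ol → febuthngiol.
Attach number plural -thu → febuthngiolthu.
Apply vowel harmony: febuthngiolthu → febuthnguolthu.
Apply vowel deletion: febuthnguolthu → febuthngolthu.
So the correct form is febuthngolthu, option (C).
(B) febutholthu is wrong: it uses definite instead of indefinite for definiteness.
(A) febuthngiolthu is wrong: it fails to apply the sound rule(s).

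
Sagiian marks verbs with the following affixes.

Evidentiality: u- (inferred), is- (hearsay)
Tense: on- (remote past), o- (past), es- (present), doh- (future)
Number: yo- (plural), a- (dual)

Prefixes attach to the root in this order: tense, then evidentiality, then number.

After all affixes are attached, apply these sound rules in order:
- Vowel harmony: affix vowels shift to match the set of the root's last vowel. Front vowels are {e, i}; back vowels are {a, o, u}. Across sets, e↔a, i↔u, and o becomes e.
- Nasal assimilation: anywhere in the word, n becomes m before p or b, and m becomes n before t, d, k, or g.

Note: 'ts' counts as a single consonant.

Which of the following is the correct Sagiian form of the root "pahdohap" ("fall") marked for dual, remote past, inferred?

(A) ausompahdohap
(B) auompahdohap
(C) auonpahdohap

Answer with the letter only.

Attach tense remote past on- → onpahdohap.
Attach evidentiality inferred u- → uonpahdohap.
Attach number dual a- → auonpahdohap.
Vowel harmony: no change.
Apply nasal assimilation: auonpahdohap → auompahdohap.
So the correct form is auompahdohap, option (B).
(C) auonpahdohap is wrong: it fails to apply the sound rule(s).
(A) ausompahdohap is wrong: it uses hearsay instead of inferred for evidentiality.

B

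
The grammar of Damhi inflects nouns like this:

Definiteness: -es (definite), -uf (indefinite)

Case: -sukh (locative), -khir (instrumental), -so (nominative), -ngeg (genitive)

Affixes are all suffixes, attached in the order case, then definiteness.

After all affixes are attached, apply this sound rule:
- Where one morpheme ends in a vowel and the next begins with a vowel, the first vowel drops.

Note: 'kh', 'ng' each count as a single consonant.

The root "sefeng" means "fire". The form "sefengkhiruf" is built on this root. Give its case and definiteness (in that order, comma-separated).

instrumental, indefinite

Segment: sefeng-khir-uf.
case: -khir → instrumental.
definiteness: -uf → indefinite.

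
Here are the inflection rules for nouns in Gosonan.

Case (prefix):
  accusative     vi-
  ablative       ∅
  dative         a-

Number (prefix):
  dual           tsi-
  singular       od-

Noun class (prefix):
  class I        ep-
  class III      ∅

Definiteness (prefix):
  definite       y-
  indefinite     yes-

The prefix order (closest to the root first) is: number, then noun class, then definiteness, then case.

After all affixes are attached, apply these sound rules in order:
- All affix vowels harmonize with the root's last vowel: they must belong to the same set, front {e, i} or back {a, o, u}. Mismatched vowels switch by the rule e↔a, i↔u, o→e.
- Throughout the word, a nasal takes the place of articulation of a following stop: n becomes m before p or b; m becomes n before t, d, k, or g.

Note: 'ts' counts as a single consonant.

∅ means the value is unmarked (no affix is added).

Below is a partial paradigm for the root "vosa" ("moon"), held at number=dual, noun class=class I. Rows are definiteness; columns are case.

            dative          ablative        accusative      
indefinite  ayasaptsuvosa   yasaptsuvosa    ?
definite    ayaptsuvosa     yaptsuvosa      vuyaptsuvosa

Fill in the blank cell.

vuyasaptsuvosa

Attach number dual tsi- → tsivosa.
Attach noun class class I ep- → eptsivosa.
Attach definiteness indefinite yes- → yeseptsivosa.
Attach case accusative vi- → viyeseptsivosa.
Apply vowel harmony: viyeseptsivosa → vuyasaptsuvosa.
Nasal assimilation: no change.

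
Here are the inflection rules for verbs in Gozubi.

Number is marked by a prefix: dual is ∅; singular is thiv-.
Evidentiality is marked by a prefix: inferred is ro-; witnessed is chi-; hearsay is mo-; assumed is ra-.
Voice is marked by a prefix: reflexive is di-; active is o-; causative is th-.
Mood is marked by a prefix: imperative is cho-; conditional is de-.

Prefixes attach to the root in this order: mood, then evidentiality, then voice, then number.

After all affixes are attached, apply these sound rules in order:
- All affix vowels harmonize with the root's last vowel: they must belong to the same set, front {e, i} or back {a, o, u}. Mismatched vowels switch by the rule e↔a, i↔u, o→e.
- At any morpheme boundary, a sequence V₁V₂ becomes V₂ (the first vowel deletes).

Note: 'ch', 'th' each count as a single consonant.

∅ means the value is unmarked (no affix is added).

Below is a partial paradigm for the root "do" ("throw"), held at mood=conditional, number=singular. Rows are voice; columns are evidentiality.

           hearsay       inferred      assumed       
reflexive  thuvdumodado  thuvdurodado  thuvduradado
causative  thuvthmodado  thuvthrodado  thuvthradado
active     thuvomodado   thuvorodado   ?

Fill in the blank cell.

Attach mood conditional de- → dedo.
Attach evidentiality assumed ra- → radedo.
Attach voice active o- → oradedo.
Attach number singular thiv- → thivoradedo.
Apply vowel harmony: thivoradedo → thuvoradado.
Vowel deletion: no change.

thuvoradado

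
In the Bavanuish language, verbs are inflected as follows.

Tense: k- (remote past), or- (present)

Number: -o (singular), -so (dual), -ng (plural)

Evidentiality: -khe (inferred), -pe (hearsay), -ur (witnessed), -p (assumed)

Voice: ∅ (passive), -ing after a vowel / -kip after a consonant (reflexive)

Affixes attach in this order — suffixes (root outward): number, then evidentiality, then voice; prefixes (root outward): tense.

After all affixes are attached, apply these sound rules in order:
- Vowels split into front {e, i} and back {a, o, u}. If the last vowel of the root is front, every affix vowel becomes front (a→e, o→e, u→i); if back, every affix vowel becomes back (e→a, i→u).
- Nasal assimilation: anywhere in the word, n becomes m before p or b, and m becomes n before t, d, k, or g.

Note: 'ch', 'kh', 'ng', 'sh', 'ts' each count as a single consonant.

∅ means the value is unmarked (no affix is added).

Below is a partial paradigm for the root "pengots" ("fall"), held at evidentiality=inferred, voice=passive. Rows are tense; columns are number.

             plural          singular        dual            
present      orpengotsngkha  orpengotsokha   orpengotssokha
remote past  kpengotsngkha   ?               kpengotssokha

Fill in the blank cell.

kpengotsokha

Attach number singular -o → pengotso.
Attach evidentiality inferred -khe → pengotsokhe.
voice = passive: zero marking, form stays pengotsokhe.
Attach tense remote past k- → kpengotsokhe.
Apply vowel harmony: kpengotsokhe → kpengotsokha.
Nasal assimilation: no change.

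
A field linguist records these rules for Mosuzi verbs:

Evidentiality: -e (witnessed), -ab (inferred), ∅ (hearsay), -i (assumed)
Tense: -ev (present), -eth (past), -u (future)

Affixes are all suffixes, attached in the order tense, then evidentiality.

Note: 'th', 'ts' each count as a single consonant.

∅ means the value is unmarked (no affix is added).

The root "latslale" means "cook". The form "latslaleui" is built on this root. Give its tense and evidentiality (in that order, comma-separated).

Segment: latslale-u-i.
tense: -u → future.
evidentiality: -i → assumed.

future, assumed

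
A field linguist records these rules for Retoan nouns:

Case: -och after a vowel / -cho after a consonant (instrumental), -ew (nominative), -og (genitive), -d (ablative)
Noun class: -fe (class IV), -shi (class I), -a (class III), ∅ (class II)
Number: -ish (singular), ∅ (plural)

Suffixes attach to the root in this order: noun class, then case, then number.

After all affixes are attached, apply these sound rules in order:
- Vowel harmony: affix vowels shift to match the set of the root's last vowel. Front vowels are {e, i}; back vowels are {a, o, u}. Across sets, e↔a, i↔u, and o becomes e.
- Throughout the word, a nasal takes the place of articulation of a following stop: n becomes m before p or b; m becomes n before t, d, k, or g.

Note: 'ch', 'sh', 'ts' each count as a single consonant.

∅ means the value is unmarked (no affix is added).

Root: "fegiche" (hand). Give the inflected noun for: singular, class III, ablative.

Attach noun class class III -a → fegichea.
Attach case ablative -d → fegichead.
Attach number singular -ish → fegicheadish.
Apply vowel harmony: fegicheadish → fegicheedish.
Nasal assimilation: no change.

fegicheedish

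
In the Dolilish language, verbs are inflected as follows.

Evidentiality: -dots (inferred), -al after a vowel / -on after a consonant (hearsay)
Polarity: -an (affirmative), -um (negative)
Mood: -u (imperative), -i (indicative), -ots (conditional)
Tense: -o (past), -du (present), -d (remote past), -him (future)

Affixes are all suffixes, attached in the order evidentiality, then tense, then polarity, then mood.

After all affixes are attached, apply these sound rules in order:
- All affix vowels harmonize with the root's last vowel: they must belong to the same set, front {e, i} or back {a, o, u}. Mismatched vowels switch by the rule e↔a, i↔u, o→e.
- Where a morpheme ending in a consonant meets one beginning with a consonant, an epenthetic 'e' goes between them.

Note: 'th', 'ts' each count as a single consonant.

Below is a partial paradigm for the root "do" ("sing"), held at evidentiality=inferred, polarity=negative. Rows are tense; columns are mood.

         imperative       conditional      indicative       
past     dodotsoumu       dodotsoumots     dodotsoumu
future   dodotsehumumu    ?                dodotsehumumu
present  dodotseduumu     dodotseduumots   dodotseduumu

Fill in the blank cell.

Attach evidentiality inferred -dots → dodots.
Attach tense future -him → dodotshim.
Attach polarity negative -um → dodotshimum.
Attach mood conditional -ots → dodotshimumots.
Apply vowel harmony: dodotshimumots → dodotshumumots.
Apply epenthesis: dodotshumumots → dodotsehumumots.

dodotsehumumots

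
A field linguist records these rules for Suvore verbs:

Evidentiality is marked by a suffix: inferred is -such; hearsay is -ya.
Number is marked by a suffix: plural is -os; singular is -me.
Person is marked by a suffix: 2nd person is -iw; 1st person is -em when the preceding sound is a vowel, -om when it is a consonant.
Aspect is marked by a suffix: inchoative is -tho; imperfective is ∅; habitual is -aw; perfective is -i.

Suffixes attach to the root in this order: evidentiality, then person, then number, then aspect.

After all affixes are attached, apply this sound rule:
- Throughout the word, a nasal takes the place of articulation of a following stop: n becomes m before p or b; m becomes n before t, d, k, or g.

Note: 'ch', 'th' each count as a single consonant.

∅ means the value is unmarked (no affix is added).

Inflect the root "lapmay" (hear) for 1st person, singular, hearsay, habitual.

lapmayyaemmeaw

Attach evidentiality hearsay -ya → lapmayya.
Attach person 1st person -em (after vowel 'a') → lapmayyaem.
Attach number singular -me → lapmayyaemme.
Attach aspect habitual -aw → lapmayyaemmeaw.
Nasal assimilation: no change.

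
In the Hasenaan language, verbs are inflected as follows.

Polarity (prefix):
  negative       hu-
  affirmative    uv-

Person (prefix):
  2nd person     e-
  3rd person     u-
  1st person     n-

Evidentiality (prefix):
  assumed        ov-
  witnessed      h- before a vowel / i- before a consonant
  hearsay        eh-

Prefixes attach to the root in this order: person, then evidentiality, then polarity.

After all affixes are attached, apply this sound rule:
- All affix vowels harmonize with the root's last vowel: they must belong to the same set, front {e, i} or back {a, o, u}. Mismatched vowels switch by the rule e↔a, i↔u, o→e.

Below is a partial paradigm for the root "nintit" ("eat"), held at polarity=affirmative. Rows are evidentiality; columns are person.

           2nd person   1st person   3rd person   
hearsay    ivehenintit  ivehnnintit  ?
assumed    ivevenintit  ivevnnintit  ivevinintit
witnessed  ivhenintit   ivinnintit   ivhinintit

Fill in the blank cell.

ivehinintit

Attach person 3rd person u- → unintit.
Attach evidentiality hearsay eh- → ehunintit.
Attach polarity affirmative uv- → uvehunintit.
Apply vowel harmony: uvehunintit → ivehinintit.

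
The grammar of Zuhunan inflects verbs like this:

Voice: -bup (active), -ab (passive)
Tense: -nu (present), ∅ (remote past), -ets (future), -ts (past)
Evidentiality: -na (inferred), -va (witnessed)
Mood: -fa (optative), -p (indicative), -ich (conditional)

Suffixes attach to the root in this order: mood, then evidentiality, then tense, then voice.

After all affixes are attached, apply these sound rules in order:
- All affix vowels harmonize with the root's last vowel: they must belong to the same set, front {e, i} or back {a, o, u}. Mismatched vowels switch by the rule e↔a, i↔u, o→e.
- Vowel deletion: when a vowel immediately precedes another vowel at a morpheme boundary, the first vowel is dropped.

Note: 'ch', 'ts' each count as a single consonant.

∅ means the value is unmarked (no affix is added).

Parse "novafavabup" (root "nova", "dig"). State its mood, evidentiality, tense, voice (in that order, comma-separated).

Segment: nova-fa-va-bup.
mood: -fa → optative.
evidentiality: -va → witnessed.
tense: ∅ → remote past.
voice: -bup → active.

optative, witnessed, remote past, active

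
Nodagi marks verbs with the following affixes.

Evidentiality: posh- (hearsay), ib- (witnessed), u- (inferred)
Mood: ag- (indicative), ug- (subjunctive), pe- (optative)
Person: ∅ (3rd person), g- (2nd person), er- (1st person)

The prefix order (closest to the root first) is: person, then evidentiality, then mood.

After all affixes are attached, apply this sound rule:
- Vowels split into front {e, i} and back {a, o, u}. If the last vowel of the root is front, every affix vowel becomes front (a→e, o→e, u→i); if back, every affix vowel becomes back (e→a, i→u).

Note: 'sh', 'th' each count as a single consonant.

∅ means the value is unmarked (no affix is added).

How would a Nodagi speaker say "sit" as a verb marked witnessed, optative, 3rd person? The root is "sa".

person = 3rd person: zero marking, form stays sa.
Attach evidentiality witnessed ib- → ibsa.
Attach mood optative pe- → peibsa.
Apply vowel harmony: peibsa → paubsa.

paubsa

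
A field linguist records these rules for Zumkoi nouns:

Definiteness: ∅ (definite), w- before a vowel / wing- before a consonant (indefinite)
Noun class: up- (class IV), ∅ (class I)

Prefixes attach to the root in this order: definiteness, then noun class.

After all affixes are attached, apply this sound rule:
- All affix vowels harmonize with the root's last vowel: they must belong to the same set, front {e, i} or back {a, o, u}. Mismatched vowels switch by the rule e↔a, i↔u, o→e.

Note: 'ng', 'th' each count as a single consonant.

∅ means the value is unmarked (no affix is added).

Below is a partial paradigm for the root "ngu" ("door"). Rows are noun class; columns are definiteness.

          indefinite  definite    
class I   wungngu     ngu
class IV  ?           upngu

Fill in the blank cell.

upwungngu

Attach definiteness indefinite wing- (before consonant 'ng') → wingngu.
Attach noun class class IV up- → upwingngu.
Apply vowel harmony: upwingngu → upwungngu.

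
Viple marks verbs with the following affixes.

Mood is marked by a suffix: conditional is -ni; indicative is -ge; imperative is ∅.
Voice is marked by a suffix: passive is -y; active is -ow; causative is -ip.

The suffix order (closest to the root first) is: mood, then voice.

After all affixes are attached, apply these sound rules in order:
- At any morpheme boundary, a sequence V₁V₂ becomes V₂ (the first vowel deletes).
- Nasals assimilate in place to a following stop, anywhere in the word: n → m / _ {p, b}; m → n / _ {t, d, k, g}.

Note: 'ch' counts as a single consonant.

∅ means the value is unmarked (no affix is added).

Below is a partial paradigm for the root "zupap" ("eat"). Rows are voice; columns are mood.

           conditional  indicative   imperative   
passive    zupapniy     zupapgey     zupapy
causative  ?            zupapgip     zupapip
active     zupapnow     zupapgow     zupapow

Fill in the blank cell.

Attach mood conditional -ni → zupapni.
Attach voice causative -ip → zupapniip.
Apply vowel deletion: zupapniip → zupapnip.
Nasal assimilation: no change.

zupapnip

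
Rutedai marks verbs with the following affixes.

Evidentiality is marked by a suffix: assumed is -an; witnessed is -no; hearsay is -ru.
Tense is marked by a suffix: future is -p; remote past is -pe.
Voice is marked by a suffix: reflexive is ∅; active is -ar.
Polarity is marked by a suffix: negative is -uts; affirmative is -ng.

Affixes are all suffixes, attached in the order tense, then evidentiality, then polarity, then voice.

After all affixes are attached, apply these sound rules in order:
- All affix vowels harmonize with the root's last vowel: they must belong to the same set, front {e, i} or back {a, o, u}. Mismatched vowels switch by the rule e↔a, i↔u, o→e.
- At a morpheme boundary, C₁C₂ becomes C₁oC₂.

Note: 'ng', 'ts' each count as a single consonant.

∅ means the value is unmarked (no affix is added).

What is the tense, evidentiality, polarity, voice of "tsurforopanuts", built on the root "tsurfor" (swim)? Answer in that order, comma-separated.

Segment: tsurfor-p-an-uts.
tense: -p → future.
evidentiality: -an → assumed.
polarity: -uts → negative.
voice: ∅ → reflexive.

future, assumed, negative, reflexive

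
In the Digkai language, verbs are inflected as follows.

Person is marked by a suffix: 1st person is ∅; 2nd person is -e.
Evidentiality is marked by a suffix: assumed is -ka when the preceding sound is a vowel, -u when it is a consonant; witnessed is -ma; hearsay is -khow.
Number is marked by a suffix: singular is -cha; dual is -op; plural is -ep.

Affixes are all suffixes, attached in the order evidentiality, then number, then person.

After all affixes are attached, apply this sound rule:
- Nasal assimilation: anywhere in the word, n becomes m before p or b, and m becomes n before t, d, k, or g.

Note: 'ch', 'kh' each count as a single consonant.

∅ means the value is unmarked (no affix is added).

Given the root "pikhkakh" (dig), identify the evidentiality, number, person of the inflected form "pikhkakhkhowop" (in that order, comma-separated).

hearsay, dual, 1st person

Segment: pikhkakh-khow-op.
evidentiality: -khow → hearsay.
number: -op → dual.
person: ∅ → 1st person.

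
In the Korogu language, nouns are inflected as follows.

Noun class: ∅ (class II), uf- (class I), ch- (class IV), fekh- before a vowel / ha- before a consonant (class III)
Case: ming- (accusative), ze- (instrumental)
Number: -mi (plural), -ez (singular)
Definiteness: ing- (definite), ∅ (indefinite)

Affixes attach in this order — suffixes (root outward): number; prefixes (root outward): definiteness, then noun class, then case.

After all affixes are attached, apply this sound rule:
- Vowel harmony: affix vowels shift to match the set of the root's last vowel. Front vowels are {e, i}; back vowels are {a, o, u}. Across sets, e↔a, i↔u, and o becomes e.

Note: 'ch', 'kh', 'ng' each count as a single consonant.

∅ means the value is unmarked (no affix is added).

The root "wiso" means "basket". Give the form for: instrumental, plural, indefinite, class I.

zaufwisomu

definiteness = indefinite: zero marking, form stays wiso.
Attach noun class class I uf- → ufwiso.
Attach number plural -mi → ufwisomi.
Attach case instrumental ze- → zeufwisomi.
Apply vowel harmony: zeufwisomi → zaufwisomu.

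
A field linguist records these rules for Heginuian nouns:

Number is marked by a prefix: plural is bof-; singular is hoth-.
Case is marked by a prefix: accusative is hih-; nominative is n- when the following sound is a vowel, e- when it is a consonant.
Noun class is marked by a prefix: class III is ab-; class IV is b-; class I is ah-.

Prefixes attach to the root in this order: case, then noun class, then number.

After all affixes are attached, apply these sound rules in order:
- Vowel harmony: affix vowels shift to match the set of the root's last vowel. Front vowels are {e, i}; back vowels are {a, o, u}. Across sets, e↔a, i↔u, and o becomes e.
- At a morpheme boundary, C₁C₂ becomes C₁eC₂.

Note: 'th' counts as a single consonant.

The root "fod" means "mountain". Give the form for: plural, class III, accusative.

bofabehuhefod

Attach case accusative hih- → hihfod.
Attach noun class class III ab- → abhihfod.
Attach number plural bof- → bofabhihfod.
Apply vowel harmony: bofabhihfod → bofabhuhfod.
Apply epenthesis: bofabhuhfod → bofabehuhefod.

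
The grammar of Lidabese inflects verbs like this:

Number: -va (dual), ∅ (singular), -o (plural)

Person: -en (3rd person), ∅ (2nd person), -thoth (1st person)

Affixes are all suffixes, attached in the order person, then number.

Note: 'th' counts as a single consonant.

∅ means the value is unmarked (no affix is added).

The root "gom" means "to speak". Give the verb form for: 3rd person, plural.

Attach person 3rd person -en → gomen.
Attach number plural -o → gomeno.

gomeno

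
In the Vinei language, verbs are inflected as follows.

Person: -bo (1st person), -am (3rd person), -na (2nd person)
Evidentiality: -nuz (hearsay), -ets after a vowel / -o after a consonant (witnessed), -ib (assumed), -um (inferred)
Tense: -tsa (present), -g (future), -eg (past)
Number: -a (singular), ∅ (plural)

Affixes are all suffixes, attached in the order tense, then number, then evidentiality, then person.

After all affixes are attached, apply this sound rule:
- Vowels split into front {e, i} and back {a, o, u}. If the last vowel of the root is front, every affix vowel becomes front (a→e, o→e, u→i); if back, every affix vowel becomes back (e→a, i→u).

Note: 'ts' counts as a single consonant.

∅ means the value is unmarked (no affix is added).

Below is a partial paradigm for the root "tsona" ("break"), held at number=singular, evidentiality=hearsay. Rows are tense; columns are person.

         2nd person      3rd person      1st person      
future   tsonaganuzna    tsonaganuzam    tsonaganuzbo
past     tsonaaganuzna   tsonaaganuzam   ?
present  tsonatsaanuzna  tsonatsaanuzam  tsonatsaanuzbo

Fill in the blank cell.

Attach tense past -eg → tsonaeg.
Attach number singular -a → tsonaega.
Attach evidentiality hearsay -nuz → tsonaeganuz.
Attach person 1st person -bo → tsonaeganuzbo.
Apply vowel harmony: tsonaeganuzbo → tsonaaganuzbo.

tsonaaganuzbo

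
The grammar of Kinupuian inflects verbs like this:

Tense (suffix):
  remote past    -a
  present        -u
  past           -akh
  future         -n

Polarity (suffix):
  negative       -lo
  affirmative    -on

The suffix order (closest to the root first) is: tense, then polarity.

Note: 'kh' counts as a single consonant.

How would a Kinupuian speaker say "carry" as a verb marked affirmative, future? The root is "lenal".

Attach tense future -n → lenaln.
Attach polarity affirmative -on → lenalnon.

lenalnon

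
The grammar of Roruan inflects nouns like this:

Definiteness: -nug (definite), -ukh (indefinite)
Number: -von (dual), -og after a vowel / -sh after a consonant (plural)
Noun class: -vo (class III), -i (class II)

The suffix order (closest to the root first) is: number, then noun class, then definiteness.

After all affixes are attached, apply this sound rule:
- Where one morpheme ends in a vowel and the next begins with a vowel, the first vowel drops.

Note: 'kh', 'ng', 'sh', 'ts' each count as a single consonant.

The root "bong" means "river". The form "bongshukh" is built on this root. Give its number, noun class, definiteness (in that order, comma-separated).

plural, class II, indefinite

Segment: bong-sh-i-ukh.
number: -og/sh → plural.
noun class: -i → class II.
definiteness: -ukh → indefinite.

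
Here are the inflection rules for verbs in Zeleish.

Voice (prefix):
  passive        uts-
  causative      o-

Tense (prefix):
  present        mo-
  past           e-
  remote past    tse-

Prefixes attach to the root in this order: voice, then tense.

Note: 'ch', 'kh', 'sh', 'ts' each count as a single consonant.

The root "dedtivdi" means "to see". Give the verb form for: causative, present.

Attach voice causative o- → odedtivdi.
Attach tense present mo- → moodedtivdi.

moodedtivdi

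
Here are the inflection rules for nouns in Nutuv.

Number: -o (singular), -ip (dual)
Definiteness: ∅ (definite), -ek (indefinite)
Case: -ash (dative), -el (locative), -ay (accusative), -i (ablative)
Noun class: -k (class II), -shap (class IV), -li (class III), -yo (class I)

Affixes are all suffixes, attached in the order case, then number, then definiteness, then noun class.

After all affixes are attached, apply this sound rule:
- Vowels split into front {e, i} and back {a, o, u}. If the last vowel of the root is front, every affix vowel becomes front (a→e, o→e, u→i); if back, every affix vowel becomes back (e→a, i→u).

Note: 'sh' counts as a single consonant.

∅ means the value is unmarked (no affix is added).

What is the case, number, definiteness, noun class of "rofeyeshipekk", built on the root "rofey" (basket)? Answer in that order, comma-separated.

dative, dual, indefinite, class II

Segment: rofey-ash-ip-ek-k.
case: -ash → dative.
number: -ip → dual.
definiteness: -ek → indefinite.
noun class: -k → class II.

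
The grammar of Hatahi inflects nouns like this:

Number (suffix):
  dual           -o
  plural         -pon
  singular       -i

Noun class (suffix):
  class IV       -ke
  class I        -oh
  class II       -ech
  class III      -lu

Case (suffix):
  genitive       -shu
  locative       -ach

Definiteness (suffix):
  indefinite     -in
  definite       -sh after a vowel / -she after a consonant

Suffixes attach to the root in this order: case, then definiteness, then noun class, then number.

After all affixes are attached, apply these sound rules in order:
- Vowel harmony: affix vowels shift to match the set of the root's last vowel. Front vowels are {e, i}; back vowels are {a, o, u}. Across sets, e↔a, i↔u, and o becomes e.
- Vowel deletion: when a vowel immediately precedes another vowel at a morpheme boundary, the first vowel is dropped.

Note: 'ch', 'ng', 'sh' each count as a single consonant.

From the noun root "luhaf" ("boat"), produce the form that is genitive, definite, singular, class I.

Attach case genitive -shu → luhafshu.
Attach definiteness definite -sh (after vowel 'u') → luhafshush.
Attach noun class class I -oh → luhafshushoh.
Attach number singular -i → luhafshushohi.
Apply vowel harmony: luhafshushohi → luhafshushohu.
Vowel deletion: no change.

luhafshushohu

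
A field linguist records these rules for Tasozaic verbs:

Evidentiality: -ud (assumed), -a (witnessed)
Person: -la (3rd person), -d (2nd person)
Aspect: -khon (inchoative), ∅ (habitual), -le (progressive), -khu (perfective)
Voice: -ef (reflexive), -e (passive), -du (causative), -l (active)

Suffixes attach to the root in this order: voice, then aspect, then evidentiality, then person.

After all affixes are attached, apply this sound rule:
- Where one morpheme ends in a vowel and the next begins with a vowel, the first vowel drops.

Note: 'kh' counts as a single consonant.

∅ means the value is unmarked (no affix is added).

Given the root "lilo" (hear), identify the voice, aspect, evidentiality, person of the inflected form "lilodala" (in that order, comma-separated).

causative, habitual, witnessed, 3rd person

Segment: lilo-du-a-la.
voice: -du → causative.
aspect: ∅ → habitual.
evidentiality: -a → witnessed.
person: -la → 3rd person.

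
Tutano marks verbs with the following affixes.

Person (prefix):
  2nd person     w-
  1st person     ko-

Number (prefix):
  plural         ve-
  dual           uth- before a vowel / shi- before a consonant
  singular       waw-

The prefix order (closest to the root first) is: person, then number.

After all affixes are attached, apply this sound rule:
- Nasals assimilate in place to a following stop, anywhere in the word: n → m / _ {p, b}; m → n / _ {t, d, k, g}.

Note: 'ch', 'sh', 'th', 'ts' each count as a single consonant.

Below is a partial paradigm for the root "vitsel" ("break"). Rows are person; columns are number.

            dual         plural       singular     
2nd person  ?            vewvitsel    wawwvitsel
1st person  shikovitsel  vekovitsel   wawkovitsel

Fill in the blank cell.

Attach person 2nd person w- → wvitsel.
Attach number dual shi- (before consonant 'w') → shiwvitsel.
Nasal assimilation: no change.

shiwvitsel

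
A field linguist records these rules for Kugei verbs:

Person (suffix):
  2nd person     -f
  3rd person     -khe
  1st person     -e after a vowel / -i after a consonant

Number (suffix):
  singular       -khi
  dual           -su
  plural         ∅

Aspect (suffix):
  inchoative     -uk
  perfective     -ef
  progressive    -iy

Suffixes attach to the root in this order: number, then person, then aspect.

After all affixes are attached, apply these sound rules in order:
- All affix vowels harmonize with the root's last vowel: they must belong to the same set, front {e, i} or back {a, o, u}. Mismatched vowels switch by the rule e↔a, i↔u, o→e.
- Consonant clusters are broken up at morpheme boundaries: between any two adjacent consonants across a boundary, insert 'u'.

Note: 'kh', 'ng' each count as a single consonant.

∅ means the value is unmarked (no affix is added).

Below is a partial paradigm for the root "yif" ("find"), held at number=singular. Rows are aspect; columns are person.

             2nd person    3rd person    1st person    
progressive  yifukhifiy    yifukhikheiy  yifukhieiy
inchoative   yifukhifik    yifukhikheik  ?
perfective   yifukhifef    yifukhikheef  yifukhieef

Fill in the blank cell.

yifukhieik

Attach number singular -khi → yifkhi.
Attach person 1st person -e (after vowel 'i') → yifkhie.
Attach aspect inchoative -uk → yifkhieuk.
Apply vowel harmony: yifkhieuk → yifkhieik.
Apply epenthesis: yifkhieik → yifukhieik.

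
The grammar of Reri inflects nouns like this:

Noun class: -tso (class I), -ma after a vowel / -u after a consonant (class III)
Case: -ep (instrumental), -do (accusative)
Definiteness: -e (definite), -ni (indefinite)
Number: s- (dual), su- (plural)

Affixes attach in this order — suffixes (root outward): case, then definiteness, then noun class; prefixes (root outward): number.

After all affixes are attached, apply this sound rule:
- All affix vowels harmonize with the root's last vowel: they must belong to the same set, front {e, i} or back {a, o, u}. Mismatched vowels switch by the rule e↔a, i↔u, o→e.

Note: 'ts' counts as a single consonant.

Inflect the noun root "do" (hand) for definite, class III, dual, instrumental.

sdoapama

Attach case instrumental -ep → doep.
Attach definiteness definite -e → doepe.
Attach number dual s- → sdoepe.
Attach noun class class III -ma (after vowel 'e') → sdoepema.
Apply vowel harmony: sdoepema → sdoapama.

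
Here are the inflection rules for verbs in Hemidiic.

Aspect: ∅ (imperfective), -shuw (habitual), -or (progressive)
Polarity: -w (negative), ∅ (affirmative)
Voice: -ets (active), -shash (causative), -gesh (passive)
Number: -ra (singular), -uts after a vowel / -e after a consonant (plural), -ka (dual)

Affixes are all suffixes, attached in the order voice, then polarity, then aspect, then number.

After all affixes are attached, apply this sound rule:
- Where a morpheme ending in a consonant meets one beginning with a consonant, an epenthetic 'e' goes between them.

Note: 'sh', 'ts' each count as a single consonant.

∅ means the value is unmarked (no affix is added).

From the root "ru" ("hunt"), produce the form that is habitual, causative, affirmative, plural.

Attach voice causative -shash → rushash.
polarity = affirmative: zero marking, form stays rushash.
Attach aspect habitual -shuw → rushashshuw.
Attach number plural -e (after consonant 'w') → rushashshuwe.
Apply epenthesis: rushashshuwe → rushasheshuwe.

rushasheshuwe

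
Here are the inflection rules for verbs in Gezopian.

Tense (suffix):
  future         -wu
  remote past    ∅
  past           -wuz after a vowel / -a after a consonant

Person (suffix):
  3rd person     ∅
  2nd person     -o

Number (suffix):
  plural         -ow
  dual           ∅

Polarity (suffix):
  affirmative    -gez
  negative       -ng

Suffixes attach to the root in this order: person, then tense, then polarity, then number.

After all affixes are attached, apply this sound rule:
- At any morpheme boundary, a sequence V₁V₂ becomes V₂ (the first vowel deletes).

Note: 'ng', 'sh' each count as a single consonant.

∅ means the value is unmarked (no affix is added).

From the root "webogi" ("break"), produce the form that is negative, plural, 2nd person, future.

webogowungow

Attach person 2nd person -o → webogio.
Attach tense future -wu → webogiowu.
Attach polarity negative -ng → webogiowung.
Attach number plural -ow → webogiowungow.
Apply vowel deletion: webogiowungow → webogowungow.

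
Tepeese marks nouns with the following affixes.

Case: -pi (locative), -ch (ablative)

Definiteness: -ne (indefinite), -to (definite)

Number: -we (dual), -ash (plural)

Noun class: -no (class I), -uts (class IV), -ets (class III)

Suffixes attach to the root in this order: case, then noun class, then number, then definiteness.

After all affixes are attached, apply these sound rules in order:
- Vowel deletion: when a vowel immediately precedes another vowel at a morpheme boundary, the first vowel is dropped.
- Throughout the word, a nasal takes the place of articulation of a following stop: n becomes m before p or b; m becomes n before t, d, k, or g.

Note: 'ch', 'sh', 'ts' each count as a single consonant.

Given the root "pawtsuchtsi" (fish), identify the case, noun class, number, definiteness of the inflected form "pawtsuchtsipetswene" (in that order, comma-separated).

Segment: pawtsuchtsi-pi-ets-we-ne.
case: -pi → locative.
noun class: -ets → class III.
number: -we → dual.
definiteness: -ne → indefinite.

locative, class III, dual, indefinite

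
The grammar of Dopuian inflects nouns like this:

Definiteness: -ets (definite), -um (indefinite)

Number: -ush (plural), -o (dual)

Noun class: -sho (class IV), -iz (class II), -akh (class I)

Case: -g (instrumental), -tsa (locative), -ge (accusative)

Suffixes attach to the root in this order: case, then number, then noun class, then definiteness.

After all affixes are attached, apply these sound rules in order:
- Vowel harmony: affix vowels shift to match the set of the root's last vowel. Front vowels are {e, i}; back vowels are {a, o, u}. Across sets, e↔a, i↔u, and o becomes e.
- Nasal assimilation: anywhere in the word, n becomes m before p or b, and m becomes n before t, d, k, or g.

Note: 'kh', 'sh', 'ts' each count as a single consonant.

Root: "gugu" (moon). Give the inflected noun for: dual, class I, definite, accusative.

Attach case accusative -ge → guguge.
Attach number dual -o → gugugeo.
Attach noun class class I -akh → gugugeoakh.
Attach definiteness definite -ets → gugugeoakhets.
Apply vowel harmony: gugugeoakhets → gugugaoakhats.
Nasal assimilation: no change.

gugugaoakhats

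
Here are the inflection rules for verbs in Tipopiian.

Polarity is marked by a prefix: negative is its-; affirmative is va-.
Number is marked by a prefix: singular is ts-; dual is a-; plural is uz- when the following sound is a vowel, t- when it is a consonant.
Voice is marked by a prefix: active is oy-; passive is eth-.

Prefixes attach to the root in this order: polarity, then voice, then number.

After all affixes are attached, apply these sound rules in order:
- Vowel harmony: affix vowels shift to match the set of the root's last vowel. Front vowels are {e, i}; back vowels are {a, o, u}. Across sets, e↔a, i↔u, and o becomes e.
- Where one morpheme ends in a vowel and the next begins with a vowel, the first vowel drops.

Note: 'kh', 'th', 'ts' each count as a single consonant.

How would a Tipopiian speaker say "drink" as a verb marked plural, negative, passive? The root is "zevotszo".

Attach polarity negative its- → itszevotszo.
Attach voice passive eth- → ethitszevotszo.
Attach number plural uz- (before vowel 'e') → uzethitszevotszo.
Apply vowel harmony: uzethitszevotszo → uzathutszevotszo.
Vowel deletion: no change.

uzathutszevotszo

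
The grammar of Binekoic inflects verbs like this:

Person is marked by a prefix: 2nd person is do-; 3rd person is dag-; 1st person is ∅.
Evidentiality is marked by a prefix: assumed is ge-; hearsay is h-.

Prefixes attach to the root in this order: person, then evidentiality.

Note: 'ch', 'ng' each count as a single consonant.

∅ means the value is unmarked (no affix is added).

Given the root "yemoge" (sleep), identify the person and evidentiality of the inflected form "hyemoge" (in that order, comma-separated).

1st person, hearsay

Segment: h-yemoge.
person: ∅ → 1st person.
evidentiality: h- → hearsay.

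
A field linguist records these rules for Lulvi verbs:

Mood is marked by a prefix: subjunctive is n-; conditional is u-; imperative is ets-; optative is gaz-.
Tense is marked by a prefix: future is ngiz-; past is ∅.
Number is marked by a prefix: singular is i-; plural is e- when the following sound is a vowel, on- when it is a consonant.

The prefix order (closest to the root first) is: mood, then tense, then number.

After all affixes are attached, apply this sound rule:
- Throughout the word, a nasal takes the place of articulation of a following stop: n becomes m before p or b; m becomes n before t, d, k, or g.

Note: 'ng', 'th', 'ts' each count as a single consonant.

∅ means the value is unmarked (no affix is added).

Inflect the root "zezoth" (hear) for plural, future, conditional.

Attach mood conditional u- → uzezoth.
Attach tense future ngiz- → ngizuzezoth.
Attach number plural on- (before consonant 'ng') → onngizuzezoth.
Nasal assimilation: no change.

onngizuzezoth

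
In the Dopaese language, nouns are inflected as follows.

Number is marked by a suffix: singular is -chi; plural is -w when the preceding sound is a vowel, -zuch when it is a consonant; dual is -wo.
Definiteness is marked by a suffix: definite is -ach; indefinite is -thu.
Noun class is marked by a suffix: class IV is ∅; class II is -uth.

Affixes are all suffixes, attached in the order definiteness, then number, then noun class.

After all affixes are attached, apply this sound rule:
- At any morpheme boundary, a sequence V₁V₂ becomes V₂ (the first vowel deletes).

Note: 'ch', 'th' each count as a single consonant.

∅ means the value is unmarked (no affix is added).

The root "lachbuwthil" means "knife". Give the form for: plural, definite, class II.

lachbuwthilachzuchuth

Attach definiteness definite -ach → lachbuwthilach.
Attach number plural -zuch (after consonant 'ch') → lachbuwthilachzuch.
Attach noun class class II -uth → lachbuwthilachzuchuth.
Vowel deletion: no change.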